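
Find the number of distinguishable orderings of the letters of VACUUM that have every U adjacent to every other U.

120

Treat the 2 copies of U as a single block. The multiset to arrange is then {UU, A, C, M, V}, 5 items in all.
All 5 items are distinct, so there are (5)! = 120 arrangements.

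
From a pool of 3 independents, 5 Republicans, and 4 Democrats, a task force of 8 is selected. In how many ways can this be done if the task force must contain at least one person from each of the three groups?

485

Total 8-person selections from all 12: C(12,8) = 495.
Subtract selections that omit an entire group: no independents → C(9,8) = 9; no Republicans → C(7,8) = 0; no Democrats → C(8,8) = 1.
Add back selections omitting two groups (i.e. drawn from a single group): C(3,8) + C(5,8) + C(4,8) = 0.
By inclusion–exclusion: 495 − 10 + 0 = 485.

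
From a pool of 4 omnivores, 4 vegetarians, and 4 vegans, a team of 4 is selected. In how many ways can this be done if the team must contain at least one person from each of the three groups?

288

Unrestricted: C(12,4) = 495 ways to pick any 4 of the 12.
Subtract selections that omit an entire group: no omnivores → C(8,4) = 70; no vegetarians → C(8,4) = 70; no vegans → C(8,4) = 70.
Add back selections omitting two groups (i.e. drawn from a single group): C(4,4) + C(4,4) + C(4,4) = 3.
By inclusion–exclusion: 495 − 210 + 3 = 288.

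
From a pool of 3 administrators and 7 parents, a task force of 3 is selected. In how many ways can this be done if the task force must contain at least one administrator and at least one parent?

84

With no constraint there are C(10,3) = 120 possible selections.
Subtract selections that omit an entire group: no administrators → C(7,3) = 35; no parents → C(3,3) = 1.
Both groups omitted at once is impossible, so 120 − 36 = 84.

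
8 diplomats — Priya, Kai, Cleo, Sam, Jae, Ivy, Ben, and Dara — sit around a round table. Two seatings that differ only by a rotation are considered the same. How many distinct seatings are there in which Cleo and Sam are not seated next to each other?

3600

Without the restriction there are (7)! = 5040 seatings.
Seatings with Cleo beside Sam: treat them as a block with 2 internal orders, giving 2 × (6)! = 1440.
Subtracting, 5040 − 1440 = 3600.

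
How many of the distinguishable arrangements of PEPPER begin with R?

10

With the first slot taken by R, it remains to arrange the other 5 letters (PEPPE).
Those 5 letters have E appearing twice and P appearing 3 times, giving (5)!/(3!·2!) = 10.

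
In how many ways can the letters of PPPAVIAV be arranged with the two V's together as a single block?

420

Treat the 2 copies of V as a single block. The multiset to arrange is then {VV, A, A, I, P, P, P}, 7 items in all.
That gives (7)!/(3!·2!) = 420 arrangements.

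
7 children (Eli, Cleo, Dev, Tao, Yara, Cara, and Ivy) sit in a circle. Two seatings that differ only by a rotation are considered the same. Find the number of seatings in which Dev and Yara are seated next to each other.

240

Treat {Dev, Yara} as one unit (2 internal orders) and seat the resulting 6 units around the table: (5)! circular arrangements.
So 2 × (5)! = 2 × 120 = 240.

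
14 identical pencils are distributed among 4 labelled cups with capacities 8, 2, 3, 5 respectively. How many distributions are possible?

30

By stars and bars, unrestricted non-negative solutions to x_1+…+x_4 = 14 number C(14+3,3) = 680.
Subtract solutions that violate a single cap (substitute x_i' = x_i − (cap_i+1)): x_1 ≥ 9 gives C(8,3) = 56; x_2 ≥ 3 gives C(14,3) = 364; x_3 ≥ 4 gives C(13,3) = 286; x_4 ≥ 6 gives C(11,3) = 165. Together 871.
Add back pairs where two caps are both exceeded: 10 + 4 + 0 + 120 + 56 + 35 = 225.
Subtract triples: 0 + 0 + 0 + 4 = 4.
By inclusion–exclusion the count is 680 − 871 + 225 − 4 = 30.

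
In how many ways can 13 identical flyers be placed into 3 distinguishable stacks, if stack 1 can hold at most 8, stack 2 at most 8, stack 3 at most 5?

Ignoring the caps, the number of non-negative solutions to x_1+…+x_3 = 13 is C(15,2) = 105.
Subtract solutions that violate a single cap (substitute x_i' = x_i − (cap_i+1)): x_1 ≥ 9 gives C(6,2) = 15; x_2 ≥ 9 gives C(6,2) = 15; x_3 ≥ 6 gives C(9,2) = 36. Together 66.
No two caps can be exceeded simultaneously, so the pair terms are all 0.
By inclusion–exclusion the count is 105 − 66 + 0 = 39.

39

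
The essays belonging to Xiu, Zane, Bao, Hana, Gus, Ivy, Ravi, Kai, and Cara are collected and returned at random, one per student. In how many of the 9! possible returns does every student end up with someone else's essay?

133496

Count assignments avoiding every fixed point. For any j of the 9 students fixed to their own essay, the other 9−j can be arranged in (9−j)! ways.
By inclusion–exclusion this is Σ_{j=0}^{9} (−1)^j C(9,j)·(9−j)!.
Computing: 362880 − 362880 + 181440 − 60480 + 15120 − 3024 + 504 − 72 + 9 − 1 = 133496.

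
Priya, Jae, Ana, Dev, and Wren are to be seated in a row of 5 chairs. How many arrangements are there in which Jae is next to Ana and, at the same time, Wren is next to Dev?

24

Treat {Jae,Ana} as one block (2 orders) and {Wren,Dev} as another (2 orders).
That leaves 3 units to arrange: 2 × 2 × 3! = 4 × 6 = 24.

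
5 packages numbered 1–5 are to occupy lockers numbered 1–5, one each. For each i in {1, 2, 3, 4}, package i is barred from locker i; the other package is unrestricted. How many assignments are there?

Let Aᵢ (for 1 ≤ i ≤ 4) be the placements that put package i in its forbidden locker. Any j of these fix j positions, leaving (5−j)! ways to fill the rest, and there are C(4,j) ways to pick which j.
By inclusion–exclusion, the number of valid placements is Σ_{j=0}^{4} (−1)^j C(4,j)·(5−j)!.
Computing: 120 − 96 + 36 − 8 + 1 = 53.

53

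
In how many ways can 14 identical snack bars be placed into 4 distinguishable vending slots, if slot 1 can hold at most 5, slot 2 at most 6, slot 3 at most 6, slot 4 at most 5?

137

Ignoring the caps, the number of non-negative solutions to x_1+…+x_4 = 14 is C(17,3) = 680.
Subtract solutions that violate a single cap (substitute x_i' = x_i − (cap_i+1)): x_1 ≥ 6 gives C(11,3) = 165; x_2 ≥ 7 gives C(10,3) = 120; x_3 ≥ 7 gives C(10,3) = 120; x_4 ≥ 6 gives C(11,3) = 165. Together 570.
Add back pairs where two caps are both exceeded: 4 + 4 + 10 + 1 + 4 + 4 = 27.
By inclusion–exclusion the count is 680 − 570 + 27 = 137.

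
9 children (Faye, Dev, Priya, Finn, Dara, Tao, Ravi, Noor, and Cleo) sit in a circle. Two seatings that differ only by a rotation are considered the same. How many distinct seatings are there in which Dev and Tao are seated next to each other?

10080

Glue Dev and Tao into a block (2 internal orders). Seating 8 units around a circle gives (7)! arrangements.
So 2 × (7)! = 2 × 5040 = 10080.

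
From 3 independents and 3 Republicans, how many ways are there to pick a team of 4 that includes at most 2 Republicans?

12

Split by how many Republicans are chosen (0 through 2).
Sum: C(3,0)·C(3,4) + C(3,1)·C(3,3) + C(3,2)·C(3,2) = 0 + 3 + 9 = 12.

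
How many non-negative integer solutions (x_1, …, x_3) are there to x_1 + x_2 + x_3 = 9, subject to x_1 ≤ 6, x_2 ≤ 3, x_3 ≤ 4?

Without the upper bounds there are C(11,2) = 55 ways to split 9 among 3 variables.
Subtract solutions that violate a single cap (substitute x_i' = x_i − (cap_i+1)): x_1 ≥ 7 gives C(4,2) = 6; x_2 ≥ 4 gives C(7,2) = 21; x_3 ≥ 5 gives C(6,2) = 15. Together 42.
Add back pairs where two caps are both exceeded: 0 + 0 + 1 = 1.
By inclusion–exclusion the count is 55 − 42 + 1 = 14.

14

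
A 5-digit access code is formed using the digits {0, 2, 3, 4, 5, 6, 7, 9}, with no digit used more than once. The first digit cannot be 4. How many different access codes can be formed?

The first digit has 8−1 = 7 choices (anything except 4).
The remaining 4 digits are filled from the other 7 symbols without repetition: 7 × 6 × 5 × 4 = 840.
Total: 7 × 840 = 5880.

5880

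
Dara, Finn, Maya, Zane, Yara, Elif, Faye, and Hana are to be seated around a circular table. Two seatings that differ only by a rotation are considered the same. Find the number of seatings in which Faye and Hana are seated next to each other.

Treat {Faye, Hana} as one unit (2 internal orders) and seat the resulting 7 units around the table: (6)! circular arrangements.
So 2 × (6)! = 2 × 720 = 1440.

1440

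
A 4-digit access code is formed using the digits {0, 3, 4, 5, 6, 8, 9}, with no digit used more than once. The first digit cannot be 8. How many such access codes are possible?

The first digit has 7−1 = 6 choices (anything except 8).
The remaining 3 digits are filled from the other 6 symbols without repetition: 6 × 5 × 4 = 120.
Total: 6 × 120 = 720.

720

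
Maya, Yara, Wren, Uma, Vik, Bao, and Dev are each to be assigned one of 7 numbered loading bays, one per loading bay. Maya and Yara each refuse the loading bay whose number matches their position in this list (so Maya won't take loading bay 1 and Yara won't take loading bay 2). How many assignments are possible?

3720

Let Aᵢ (for i ∈ {1, 2}) be the placements that put person i in their forbidden loading bay. Any j of these fix j positions, leaving (7−j)! ways to fill the rest, and there are C(2,j) ways to pick which j.
By inclusion–exclusion, the number of valid placements is Σ_{j=0}^{2} (−1)^j C(2,j)·(7−j)!.
Computing: 5040 − 1440 + 120 = 3720.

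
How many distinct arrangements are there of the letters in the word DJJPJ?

The 5 letters of DJJPJ have repeats: J appearing 3 times.
The number of distinct arrangements is 5!/(3!) = 120/6 = 20.

20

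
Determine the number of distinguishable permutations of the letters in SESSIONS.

The 8 letters of SESSIONS have repeats: S appearing 4 times.
The number of distinct arrangements is 8!/(4!) = 40320/24 = 1680.

1680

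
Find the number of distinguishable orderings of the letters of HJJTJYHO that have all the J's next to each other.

Treat the 3 copies of J as a single block. The multiset to arrange is then {JJJ, H, H, O, T, Y}, 6 items in all.
That gives (6)!/(2!) = 360 arrangements.

360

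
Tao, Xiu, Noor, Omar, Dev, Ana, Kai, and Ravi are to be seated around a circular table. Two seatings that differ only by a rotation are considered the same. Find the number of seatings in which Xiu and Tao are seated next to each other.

1440

Glue Xiu and Tao into a block (2 internal orders). Seating 7 units around a circle gives (6)! arrangements.
So 2 × (6)! = 2 × 720 = 1440.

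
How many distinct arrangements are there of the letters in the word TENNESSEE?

TENNESSEE has 9 letters with E appearing 4 times, N appearing twice, and S appearing twice.
So there are 9! / (4!·2!·2!) = 3780 distinguishable arrangements.

3780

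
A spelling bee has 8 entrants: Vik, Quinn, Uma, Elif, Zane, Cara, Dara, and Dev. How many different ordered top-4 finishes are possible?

There are 8 choices for 1st place, 7 for 2nd, and so on down to 5 for position 4.
That gives 8 × 7 × 6 × 5 = 1680.

1680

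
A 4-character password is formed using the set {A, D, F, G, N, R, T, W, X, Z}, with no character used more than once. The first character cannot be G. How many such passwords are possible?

4536

The first character has 10−1 = 9 choices (anything except G).
The remaining 3 characters are filled from the other 9 symbols without repetition: 9 × 8 × 7 = 504.
Total: 9 × 504 = 4536.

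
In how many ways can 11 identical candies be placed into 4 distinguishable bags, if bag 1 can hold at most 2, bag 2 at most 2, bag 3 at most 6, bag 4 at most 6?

36

Without the upper bounds there are C(14,3) = 364 ways to split 11 among 4 bags.
Subtract solutions that violate a single cap (substitute x_i' = x_i − (cap_i+1)): x_1 ≥ 3 gives C(11,3) = 165; x_2 ≥ 3 gives C(11,3) = 165; x_3 ≥ 7 gives C(7,3) = 35; x_4 ≥ 7 gives C(7,3) = 35. Together 400.
Add back pairs where two caps are both exceeded: 56 + 4 + 4 + 4 + 4 + 0 = 72.
By inclusion–exclusion the count is 364 − 400 + 72 = 36.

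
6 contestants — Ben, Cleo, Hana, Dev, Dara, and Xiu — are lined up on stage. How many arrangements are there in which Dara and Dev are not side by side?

480

There are 6! = 720 arrangements in all. If Dara and Dev are adjacent, merging them into one block gives 2·(5)! = 240 arrangements.
So 720 − 240 = 480 arrangements keep them apart.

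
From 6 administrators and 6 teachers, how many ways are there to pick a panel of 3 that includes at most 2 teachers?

Split by how many teachers are chosen (0 through 2).
Sum: C(6,0)·C(6,3) + C(6,1)·C(6,2) + C(6,2)·C(6,1) = 20 + 90 + 90 = 200.

200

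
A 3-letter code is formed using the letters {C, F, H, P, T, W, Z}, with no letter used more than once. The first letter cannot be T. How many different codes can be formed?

180

The first letter has 7−1 = 6 choices (anything except T).
The remaining 2 letters are filled from the other 6 symbols without repetition: 6 × 5 = 30.
Total: 6 × 30 = 180.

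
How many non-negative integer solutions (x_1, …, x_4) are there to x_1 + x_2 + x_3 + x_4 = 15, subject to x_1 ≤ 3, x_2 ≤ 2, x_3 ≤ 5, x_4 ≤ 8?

19

Ignoring the caps, the number of non-negative solutions to x_1+…+x_4 = 15 is C(18,3) = 816.
Subtract solutions that violate a single cap (substitute x_i' = x_i − (cap_i+1)): x_1 ≥ 4 gives C(14,3) = 364; x_2 ≥ 3 gives C(15,3) = 455; x_3 ≥ 6 gives C(12,3) = 220; x_4 ≥ 9 gives C(9,3) = 84. Together 1123.
Add back pairs where two caps are both exceeded: 165 + 56 + 10 + 84 + 20 + 1 = 336.
Subtract triples: 10 + 0 + 0 + 0 = 10.
By inclusion–exclusion the count is 816 − 1123 + 336 − 10 = 19.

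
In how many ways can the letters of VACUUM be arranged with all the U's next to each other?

120

Treat the 2 copies of U as a single block. The multiset to arrange is then {UU, A, C, M, V}, 5 items in all.
All 5 items are distinct, so there are (5)! = 120 arrangements.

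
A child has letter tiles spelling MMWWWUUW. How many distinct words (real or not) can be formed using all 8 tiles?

MMWWWUUW has 8 letters with M appearing twice, U appearing twice, and W appearing 4 times.
So there are 8! / (4!·2!·2!) = 420 distinguishable arrangements.

420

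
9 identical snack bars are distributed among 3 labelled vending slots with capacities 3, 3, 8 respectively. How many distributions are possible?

15

Ignoring the caps, the number of non-negative solutions to x_1+…+x_3 = 9 is C(11,2) = 55.
Subtract solutions that violate a single cap (substitute x_i' = x_i − (cap_i+1)): x_1 ≥ 4 gives C(7,2) = 21; x_2 ≥ 4 gives C(7,2) = 21; x_3 ≥ 9 gives C(2,2) = 1. Together 43.
Add back pairs where two caps are both exceeded: 3 + 0 + 0 = 3.
By inclusion–exclusion the count is 55 − 43 + 3 = 15.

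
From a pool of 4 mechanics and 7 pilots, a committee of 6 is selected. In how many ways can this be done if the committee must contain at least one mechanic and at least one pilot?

455

Unrestricted: C(11,6) = 462 ways to pick any 6 of the 11.
Selections missing a whole group: no mechanics → C(7,6) = 7; no pilots → C(4,6) = 0.
Both groups omitted at once is impossible, so 462 − 7 = 455.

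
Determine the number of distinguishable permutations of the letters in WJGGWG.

WJGGWG has 6 letters with G appearing 3 times and W appearing twice.
Dividing 6! = 720 by 3!·2! = 12 for the repeated letters gives 60.

60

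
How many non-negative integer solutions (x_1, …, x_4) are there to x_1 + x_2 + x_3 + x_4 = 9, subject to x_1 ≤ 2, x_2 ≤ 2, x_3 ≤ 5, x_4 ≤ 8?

By stars and bars, unrestricted non-negative solutions to x_1+…+x_4 = 9 number C(9+3,3) = 220.
Subtract solutions that violate a single cap (substitute x_i' = x_i − (cap_i+1)): x_1 ≥ 3 gives C(9,3) = 84; x_2 ≥ 3 gives C(9,3) = 84; x_3 ≥ 6 gives C(6,3) = 20; x_4 ≥ 9 gives C(3,3) = 1. Together 189.
Add back pairs where two caps are both exceeded: 20 + 1 + 0 + 1 + 0 + 0 = 22.
By inclusion–exclusion the count is 220 − 189 + 22 = 53.

53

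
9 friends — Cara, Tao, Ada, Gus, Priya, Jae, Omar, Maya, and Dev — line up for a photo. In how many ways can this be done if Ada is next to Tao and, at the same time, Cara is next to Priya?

20160

Treat {Ada,Tao} as one block (2 orders) and {Cara,Priya} as another (2 orders).
That leaves 7 units to arrange: 2 × 2 × 7! = 4 × 5040 = 20160.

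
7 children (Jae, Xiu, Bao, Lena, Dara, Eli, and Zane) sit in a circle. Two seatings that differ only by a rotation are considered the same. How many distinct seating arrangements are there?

Around a circle, 7 distinct people have 7!/7 = (6)! = 720 rotationally distinct seatings.

720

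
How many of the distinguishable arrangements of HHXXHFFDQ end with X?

With the last slot taken by X, it remains to arrange the other 8 letters (HHXHFFDQ).
Those 8 letters have F appearing twice and H appearing 3 times, giving (8)!/(3!·2!) = 3360.

3360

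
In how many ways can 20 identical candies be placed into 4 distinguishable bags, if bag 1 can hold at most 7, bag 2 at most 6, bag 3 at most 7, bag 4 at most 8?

Without the upper bounds there are C(23,3) = 1771 ways to split 20 among 4 bags.
Subtract solutions that violate a single cap (substitute x_i' = x_i − (cap_i+1)): x_1 ≥ 8 gives C(15,3) = 455; x_2 ≥ 7 gives C(16,3) = 560; x_3 ≥ 8 gives C(15,3) = 455; x_4 ≥ 9 gives C(14,3) = 364. Together 1834.
Add back pairs where two caps are both exceeded: 56 + 35 + 20 + 56 + 35 + 20 = 222.
By inclusion–exclusion the count is 1771 − 1834 + 222 = 159.

159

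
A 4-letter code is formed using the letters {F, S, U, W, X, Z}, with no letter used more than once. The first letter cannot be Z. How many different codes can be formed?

The first letter has 6−1 = 5 choices (anything except Z).
The remaining 3 letters are filled from the other 5 symbols without repetition: 5 × 4 × 3 = 60.
Total: 5 × 60 = 300.

300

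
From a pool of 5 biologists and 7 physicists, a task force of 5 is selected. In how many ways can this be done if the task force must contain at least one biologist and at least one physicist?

Total 5-person selections from all 12: C(12,5) = 792.
Subtract selections that omit an entire group: no biologists → C(7,5) = 21; no physicists → C(5,5) = 1.
Both groups omitted at once is impossible, so 792 − 22 = 770.

770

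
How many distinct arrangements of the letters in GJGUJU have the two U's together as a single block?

Treat the 2 copies of U as a single block. The multiset to arrange is then {UU, G, G, J, J}, 5 items in all.
That gives (5)!/(2!·2!) = 30 arrangements.

30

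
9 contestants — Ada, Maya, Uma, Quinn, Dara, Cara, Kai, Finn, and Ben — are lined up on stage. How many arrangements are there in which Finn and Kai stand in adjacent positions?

Treat {Finn, Kai} as a single unit. There are 8 units to order, and the pair itself can be ordered 2 ways.
So the count is 2·(8)! = 80640.

80640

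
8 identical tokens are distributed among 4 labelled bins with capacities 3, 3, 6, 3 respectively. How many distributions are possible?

By stars and bars, unrestricted non-negative solutions to x_1+…+x_4 = 8 number C(8+3,3) = 165.
Subtract solutions that violate a single cap (substitute x_i' = x_i − (cap_i+1)): x_1 ≥ 4 gives C(7,3) = 35; x_2 ≥ 4 gives C(7,3) = 35; x_3 ≥ 7 gives C(4,3) = 4; x_4 ≥ 4 gives C(7,3) = 35. Together 109.
Add back pairs where two caps are both exceeded: 1 + 0 + 1 + 0 + 1 + 0 = 3.
By inclusion–exclusion the count is 165 − 109 + 3 = 59.

59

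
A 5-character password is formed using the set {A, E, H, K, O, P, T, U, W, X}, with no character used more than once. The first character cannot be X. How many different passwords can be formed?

The first character has 10−1 = 9 choices (anything except X).
The remaining 4 characters are filled from the other 9 symbols without repetition: 9 × 8 × 7 × 6 = 3024.
Total: 9 × 3024 = 27216.

27216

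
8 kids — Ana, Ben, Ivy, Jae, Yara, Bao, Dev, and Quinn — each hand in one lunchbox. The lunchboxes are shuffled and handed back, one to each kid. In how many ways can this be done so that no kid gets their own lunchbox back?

Let Aᵢ be the assignments in which kid i gets their own lunchbox. We want the size of the complement of A₁∪…∪A_8.
By inclusion–exclusion this is Σ_{j=0}^{8} (−1)^j C(8,j)·(8−j)!.
Computing: 40320 − 40320 + 20160 − 6720 + 1680 − 336 + 56 − 8 + 1 = 14833.

14833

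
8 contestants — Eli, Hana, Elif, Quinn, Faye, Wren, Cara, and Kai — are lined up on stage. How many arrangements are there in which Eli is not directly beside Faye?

There are 8! = 40320 arrangements in all. If Eli and Faye are adjacent, merging them into one block gives 2·(7)! = 10080 arrangements.
Complementary counting: 40320 − 10080 = 30240.

30240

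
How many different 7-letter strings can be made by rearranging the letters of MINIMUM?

MINIMUM has 7 letters with I appearing twice and M appearing 3 times.
So there are 7! / (3!·2!) = 420 distinguishable arrangements.

420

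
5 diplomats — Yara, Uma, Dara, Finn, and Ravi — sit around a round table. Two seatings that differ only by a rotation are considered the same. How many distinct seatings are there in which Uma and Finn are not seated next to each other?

12

Without the restriction there are (4)! = 24 seatings.
Seatings with Uma beside Finn: treat them as a block with 2 internal orders, giving 2 × (3)! = 12.
Subtracting, 24 − 12 = 12.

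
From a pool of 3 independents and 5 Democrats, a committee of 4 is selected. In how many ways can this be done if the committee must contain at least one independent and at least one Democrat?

Unrestricted: C(8,4) = 70 ways to pick any 4 of the 8.
Selections missing a whole group: no independents → C(5,4) = 5; no Democrats → C(3,4) = 0.
Both groups omitted at once is impossible, so 70 − 5 = 65.

65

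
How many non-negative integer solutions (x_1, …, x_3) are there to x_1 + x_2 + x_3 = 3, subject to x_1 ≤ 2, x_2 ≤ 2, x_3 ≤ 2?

Ignoring the caps, the number of non-negative solutions to x_1+…+x_3 = 3 is C(5,2) = 10.
Subtract solutions that violate a single cap (substitute x_i' = x_i − (cap_i+1)): x_1 ≥ 3 gives C(2,2) = 1; x_2 ≥ 3 gives C(2,2) = 1; x_3 ≥ 3 gives C(2,2) = 1. Together 3.
No two caps can be exceeded simultaneously, so the pair terms are all 0.
By inclusion–exclusion the count is 10 − 3 + 0 = 7.

7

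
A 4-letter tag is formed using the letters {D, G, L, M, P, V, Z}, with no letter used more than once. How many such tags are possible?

This is a permutation of 4 out of 7: P(7,4) = 7!/3!.
That product is 7 × 6 × 5 × 4 = 840.

840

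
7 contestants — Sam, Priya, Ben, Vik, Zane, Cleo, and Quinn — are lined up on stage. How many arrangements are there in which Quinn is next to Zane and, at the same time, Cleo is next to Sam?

Treat {Quinn,Zane} as one block (2 orders) and {Cleo,Sam} as another (2 orders).
That leaves 5 units to arrange: 2 × 2 × 5! = 4 × 120 = 480.

480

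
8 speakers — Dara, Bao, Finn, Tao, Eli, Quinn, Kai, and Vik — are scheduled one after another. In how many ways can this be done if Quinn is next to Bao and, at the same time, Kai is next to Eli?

2880

Treat {Quinn,Bao} as one block (2 orders) and {Kai,Eli} as another (2 orders).
That leaves 6 units to arrange: 2 × 2 × 6! = 4 × 720 = 2880.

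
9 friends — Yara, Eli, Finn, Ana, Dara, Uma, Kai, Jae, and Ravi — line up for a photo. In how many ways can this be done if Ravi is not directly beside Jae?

282240

Of the 9! = 362880 arrangements, those with Ravi and Jae adjacent number 2 × 8! = 80640 (treat the pair as a block with 2 internal orders).
Complementary counting: 362880 − 80640 = 282240.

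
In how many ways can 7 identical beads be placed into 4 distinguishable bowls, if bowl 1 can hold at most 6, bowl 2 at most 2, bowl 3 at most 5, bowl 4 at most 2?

49

By stars and bars, unrestricted non-negative solutions to x_1+…+x_4 = 7 number C(7+3,3) = 120.
Subtract solutions that violate a single cap (substitute x_i' = x_i − (cap_i+1)): x_1 ≥ 7 gives C(3,3) = 1; x_2 ≥ 3 gives C(7,3) = 35; x_3 ≥ 6 gives C(4,3) = 4; x_4 ≥ 3 gives C(7,3) = 35. Together 75.
Add back pairs where two caps are both exceeded: 0 + 0 + 0 + 0 + 4 + 0 = 4.
By inclusion–exclusion the count is 120 − 75 + 4 = 49.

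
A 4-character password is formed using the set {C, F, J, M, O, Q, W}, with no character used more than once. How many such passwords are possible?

This is a permutation of 4 out of 7: P(7,4) = 7!/3!.
That product is 7 × 6 × 5 × 4 = 840.

840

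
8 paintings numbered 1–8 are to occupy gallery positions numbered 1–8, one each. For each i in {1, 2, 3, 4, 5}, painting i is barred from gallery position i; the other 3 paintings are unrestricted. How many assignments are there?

21234

Let Aᵢ (for 1 ≤ i ≤ 5) be the placements that put painting i in its forbidden gallery position. Any j of these fix j positions, leaving (8−j)! ways to fill the rest, and there are C(5,j) ways to pick which j.
By inclusion–exclusion, the number of valid placements is Σ_{j=0}^{5} (−1)^j C(5,j)·(8−j)!.
Computing: 40320 − 25200 + 7200 − 1200 + 120 − 6 = 21234.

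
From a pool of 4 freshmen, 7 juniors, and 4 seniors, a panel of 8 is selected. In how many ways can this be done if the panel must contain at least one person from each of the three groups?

6104

Unrestricted: C(15,8) = 6435 ways to pick any 8 of the 15.
Selections missing a whole group: no freshmen → C(11,8) = 165; no juniors → C(8,8) = 1; no seniors → C(11,8) = 165.
Add back selections omitting two groups (i.e. drawn from a single group): C(4,8) + C(7,8) + C(4,8) = 0.
By inclusion–exclusion: 6435 − 331 + 0 = 6104.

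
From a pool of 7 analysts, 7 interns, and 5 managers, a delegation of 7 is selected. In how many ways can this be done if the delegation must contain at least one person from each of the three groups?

45374

Unrestricted: C(19,7) = 50388 ways to pick any 7 of the 19.
Selections missing a whole group: no analysts → C(12,7) = 792; no interns → C(12,7) = 792; no managers → C(14,7) = 3432.
Add back selections omitting two groups (i.e. drawn from a single group): C(7,7) + C(7,7) + C(5,7) = 2.
By inclusion–exclusion: 50388 − 5016 + 2 = 45374.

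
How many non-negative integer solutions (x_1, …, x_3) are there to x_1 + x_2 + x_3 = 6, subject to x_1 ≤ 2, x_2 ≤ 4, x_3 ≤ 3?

By stars and bars, unrestricted non-negative solutions to x_1+…+x_3 = 6 number C(6+2,2) = 28.
Subtract solutions that violate a single cap (substitute x_i' = x_i − (cap_i+1)): x_1 ≥ 3 gives C(5,2) = 10; x_2 ≥ 5 gives C(3,2) = 3; x_3 ≥ 4 gives C(4,2) = 6. Together 19.
No two caps can be exceeded simultaneously, so the pair terms are all 0.
By inclusion–exclusion the count is 28 − 19 + 0 = 9.

9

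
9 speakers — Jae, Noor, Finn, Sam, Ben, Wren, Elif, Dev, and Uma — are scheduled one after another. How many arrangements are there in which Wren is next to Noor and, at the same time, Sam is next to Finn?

20160

Treat {Wren,Noor} as one block (2 orders) and {Sam,Finn} as another (2 orders).
That leaves 7 units to arrange: 2 × 2 × 7! = 4 × 5040 = 20160.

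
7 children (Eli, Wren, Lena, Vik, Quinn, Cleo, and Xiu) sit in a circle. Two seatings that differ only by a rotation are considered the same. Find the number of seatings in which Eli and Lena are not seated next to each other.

480

All circular seatings of 7 people number (6)! = 720.
Seatings with Eli beside Lena: treat them as a block with 2 internal orders, giving 2 × (5)! = 240.
Subtracting, 720 − 240 = 480.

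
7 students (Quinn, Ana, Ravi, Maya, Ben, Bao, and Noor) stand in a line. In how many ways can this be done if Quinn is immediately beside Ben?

Place the 5 others and the Quinn-Ben pair as 6 objects in a line; the pair has 2 internal arrangements.
So the count is 2·(6)! = 1440.

1440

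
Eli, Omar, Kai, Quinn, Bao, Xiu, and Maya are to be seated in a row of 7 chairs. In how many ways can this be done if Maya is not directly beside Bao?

There are 7! = 5040 arrangements in all. If Maya and Bao are adjacent, merging them into one block gives 2·(6)! = 1440 arrangements.
So 5040 − 1440 = 3600 arrangements keep them apart.

3600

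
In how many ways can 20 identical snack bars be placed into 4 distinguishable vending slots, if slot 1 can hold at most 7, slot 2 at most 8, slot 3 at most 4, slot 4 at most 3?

Ignoring the caps, the number of non-negative solutions to x_1+…+x_4 = 20 is C(23,3) = 1771.
Subtract solutions that violate a single cap (substitute x_i' = x_i − (cap_i+1)): x_1 ≥ 8 gives C(15,3) = 455; x_2 ≥ 9 gives C(14,3) = 364; x_3 ≥ 5 gives C(18,3) = 816; x_4 ≥ 4 gives C(19,3) = 969. Together 2604.
Add back pairs where two caps are both exceeded: 20 + 120 + 165 + 84 + 120 + 364 = 873.
Subtract triples: 0 + 0 + 20 + 10 = 30.
By inclusion–exclusion the count is 1771 − 2604 + 873 − 30 = 10.

10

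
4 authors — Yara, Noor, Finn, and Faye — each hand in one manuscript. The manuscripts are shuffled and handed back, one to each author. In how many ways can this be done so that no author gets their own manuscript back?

Let Aᵢ be the assignments in which author i gets their own manuscript. We want the size of the complement of A₁∪…∪A_4.
By inclusion–exclusion this is Σ_{j=0}^{4} (−1)^j C(4,j)·(4−j)!.
Computing: 24 − 24 + 12 − 4 + 1 = 9.

9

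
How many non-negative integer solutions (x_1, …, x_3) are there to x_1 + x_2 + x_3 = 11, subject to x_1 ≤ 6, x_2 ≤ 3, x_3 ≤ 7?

Ignoring the caps, the number of non-negative solutions to x_1+…+x_3 = 11 is C(13,2) = 78.
Subtract solutions that violate a single cap (substitute x_i' = x_i − (cap_i+1)): x_1 ≥ 7 gives C(6,2) = 15; x_2 ≥ 4 gives C(9,2) = 36; x_3 ≥ 8 gives C(5,2) = 10. Together 61.
Add back pairs where two caps are both exceeded: 1 + 0 + 0 = 1.
By inclusion–exclusion the count is 78 − 61 + 1 = 18.

18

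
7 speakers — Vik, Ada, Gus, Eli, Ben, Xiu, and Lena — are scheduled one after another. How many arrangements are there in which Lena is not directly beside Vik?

3600

There are 7! = 5040 arrangements in all. If Lena and Vik are adjacent, merging them into one block gives 2·(6)! = 1440 arrangements.
Complementary counting: 5040 − 1440 = 3600.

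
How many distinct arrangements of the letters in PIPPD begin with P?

With the first slot taken by P, it remains to arrange the other 4 letters (IPPD).
Those 4 letters have P appearing twice, giving (4)!/(2!) = 12.

12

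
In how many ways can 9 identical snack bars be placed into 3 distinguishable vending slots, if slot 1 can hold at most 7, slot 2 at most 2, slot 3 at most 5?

Without the upper bounds there are C(11,2) = 55 ways to split 9 among 3 vending slots.
Subtract solutions that violate a single cap (substitute x_i' = x_i − (cap_i+1)): x_1 ≥ 8 gives C(3,2) = 3; x_2 ≥ 3 gives C(8,2) = 28; x_3 ≥ 6 gives C(5,2) = 10. Together 41.
Add back pairs where two caps are both exceeded: 0 + 0 + 1 = 1.
By inclusion–exclusion the count is 55 − 41 + 1 = 15.

15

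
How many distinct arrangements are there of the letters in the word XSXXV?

Letter multiplicities in XSXXV: S×1, V×1, X×3.
So there are 5! / (3!) = 20 distinguishable arrangements.

20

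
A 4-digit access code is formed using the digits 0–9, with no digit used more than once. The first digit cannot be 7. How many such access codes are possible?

The first digit has 10−1 = 9 choices (anything except 7).
The remaining 3 digits are filled from the other 9 symbols without repetition: 9 × 8 × 7 = 504.
Total: 9 × 504 = 4536.

4536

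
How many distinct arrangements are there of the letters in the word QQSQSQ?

QQSQSQ has 6 letters with Q appearing 4 times and S appearing twice.
So there are 6! / (4!·2!) = 15 distinguishable arrangements.

15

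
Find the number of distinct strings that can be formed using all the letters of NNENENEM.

Letter multiplicities in NNENENEM: E×3, M×1, N×4.
So there are 8! / (4!·3!) = 280 distinguishable arrangements.

280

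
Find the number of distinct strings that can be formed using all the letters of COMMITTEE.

45360

COMMITTEE has 9 letters with E appearing twice, M appearing twice, and T appearing twice.
Dividing 9! = 362880 by 2!·2!·2! = 8 for the repeated letters gives 45360.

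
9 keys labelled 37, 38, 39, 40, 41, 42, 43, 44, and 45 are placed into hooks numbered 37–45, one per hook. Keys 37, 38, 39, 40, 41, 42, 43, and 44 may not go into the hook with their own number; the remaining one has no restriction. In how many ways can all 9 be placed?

148329

Let Aᵢ (for 37 ≤ i ≤ 44) be the placements that put key i in its forbidden hook. Any j of these fix j positions, leaving (9−j)! ways to fill the rest, and there are C(8,j) ways to pick which j.
By inclusion–exclusion, the number of valid placements is Σ_{j=0}^{8} (−1)^j C(8,j)·(9−j)!.
Computing: 362880 − 322560 + 141120 − 40320 + 8400 − 1344 + 168 − 16 + 1 = 148329.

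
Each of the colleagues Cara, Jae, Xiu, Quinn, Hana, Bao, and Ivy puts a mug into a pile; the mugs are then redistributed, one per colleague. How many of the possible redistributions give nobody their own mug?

1854

Count assignments avoiding every fixed point. For any j of the 7 colleagues fixed to their own mug, the other 7−j can be arranged in (7−j)! ways.
By inclusion–exclusion this is Σ_{j=0}^{7} (−1)^j C(7,j)·(7−j)!.
Computing: 5040 − 5040 + 2520 − 840 + 210 − 42 + 7 − 1 = 1854.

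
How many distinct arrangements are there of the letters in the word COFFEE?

COFFEE has 6 letters with E appearing twice and F appearing twice.
The number of distinct arrangements is 6!/(2!·2!) = 720/4 = 180.

180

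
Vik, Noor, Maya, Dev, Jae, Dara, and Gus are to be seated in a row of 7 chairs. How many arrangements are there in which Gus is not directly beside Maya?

3600

Of the 7! = 5040 arrangements, those with Gus and Maya adjacent number 2 × 6! = 1440 (treat the pair as a block with 2 internal orders).
So 5040 − 1440 = 3600 arrangements keep them apart.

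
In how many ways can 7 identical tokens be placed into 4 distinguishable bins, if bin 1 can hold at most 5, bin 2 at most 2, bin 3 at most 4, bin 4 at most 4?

61

Without the upper bounds there are C(10,3) = 120 ways to split 7 among 4 bins.
Subtract solutions that violate a single cap (substitute x_i' = x_i − (cap_i+1)): x_1 ≥ 6 gives C(4,3) = 4; x_2 ≥ 3 gives C(7,3) = 35; x_3 ≥ 5 gives C(5,3) = 10; x_4 ≥ 5 gives C(5,3) = 10. Together 59.
No two caps can be exceeded simultaneously, so the pair terms are all 0.
By inclusion–exclusion the count is 120 − 59 + 0 = 61.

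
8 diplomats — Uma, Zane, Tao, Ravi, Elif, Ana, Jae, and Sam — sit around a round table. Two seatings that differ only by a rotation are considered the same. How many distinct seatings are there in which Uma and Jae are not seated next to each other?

All circular seatings of 8 people number (7)! = 5040.
Seatings with Uma beside Jae: treat them as a block with 2 internal orders, giving 2 × (6)! = 1440.
Subtracting, 5040 − 1440 = 3600.

3600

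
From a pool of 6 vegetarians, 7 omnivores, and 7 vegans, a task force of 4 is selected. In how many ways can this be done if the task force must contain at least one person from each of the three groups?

Total 4-person selections from all 20: C(20,4) = 4845.
Selections missing a whole group: no vegetarians → C(14,4) = 1001; no omnivores → C(13,4) = 715; no vegans → C(13,4) = 715.
Add back selections omitting two groups (i.e. drawn from a single group): C(6,4) + C(7,4) + C(7,4) = 85.
By inclusion–exclusion: 4845 − 2431 + 85 = 2499.

2499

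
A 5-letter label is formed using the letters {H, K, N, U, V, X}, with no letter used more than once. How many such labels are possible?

720

This is a permutation of 5 out of 6: P(6,5) = 6!/1!.
That product is 6 × 5 × 4 × 3 × 2 = 720.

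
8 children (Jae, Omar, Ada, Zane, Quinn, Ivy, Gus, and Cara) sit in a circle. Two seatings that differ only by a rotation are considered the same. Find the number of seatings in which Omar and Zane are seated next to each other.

Glue Omar and Zane into a block (2 internal orders). Seating 7 units around a circle gives (6)! arrangements.
So 2 × (6)! = 2 × 720 = 1440.

1440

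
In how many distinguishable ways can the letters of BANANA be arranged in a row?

The 6 letters of BANANA have repeats: A appearing 3 times and N appearing twice.
The number of distinct arrangements is 6!/(3!·2!) = 720/12 = 60.

60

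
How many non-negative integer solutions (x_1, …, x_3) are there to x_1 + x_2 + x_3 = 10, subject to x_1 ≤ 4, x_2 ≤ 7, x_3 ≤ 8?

36

Ignoring the caps, the number of non-negative solutions to x_1+…+x_3 = 10 is C(12,2) = 66.
Subtract solutions that violate a single cap (substitute x_i' = x_i − (cap_i+1)): x_1 ≥ 5 gives C(7,2) = 21; x_2 ≥ 8 gives C(4,2) = 6; x_3 ≥ 9 gives C(3,2) = 3. Together 30.
No two caps can be exceeded simultaneously, so the pair terms are all 0.
By inclusion–exclusion the count is 66 − 30 + 0 = 36.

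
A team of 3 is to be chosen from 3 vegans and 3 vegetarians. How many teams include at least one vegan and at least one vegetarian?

18

With no constraint there are C(6,3) = 20 possible selections.
Selections missing a whole group: no vegans → C(3,3) = 1; no vegetarians → C(3,3) = 1.
Both groups omitted at once is impossible, so 20 − 2 = 18.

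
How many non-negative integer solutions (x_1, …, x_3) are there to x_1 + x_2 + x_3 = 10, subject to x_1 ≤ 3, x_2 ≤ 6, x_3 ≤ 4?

Ignoring the caps, the number of non-negative solutions to x_1+…+x_3 = 10 is C(12,2) = 66.
Subtract solutions that violate a single cap (substitute x_i' = x_i − (cap_i+1)): x_1 ≥ 4 gives C(8,2) = 28; x_2 ≥ 7 gives C(5,2) = 10; x_3 ≥ 5 gives C(7,2) = 21. Together 59.
Add back pairs where two caps are both exceeded: 0 + 3 + 0 = 3.
By inclusion–exclusion the count is 66 − 59 + 3 = 10.

10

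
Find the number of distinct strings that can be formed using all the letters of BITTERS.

2520

The 7 letters of BITTERS have repeats: T appearing twice.
The number of distinct arrangements is 7!/(2!) = 5040/2 = 2520.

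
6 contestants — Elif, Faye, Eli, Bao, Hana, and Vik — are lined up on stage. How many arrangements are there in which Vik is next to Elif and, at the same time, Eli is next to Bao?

96

Treat {Vik,Elif} as one block (2 orders) and {Eli,Bao} as another (2 orders).
That leaves 4 units to arrange: 2 × 2 × 4! = 4 × 24 = 96.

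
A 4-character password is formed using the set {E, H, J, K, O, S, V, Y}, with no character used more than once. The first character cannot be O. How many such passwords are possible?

1470

The first character has 8−1 = 7 choices (anything except O).
The remaining 3 characters are filled from the other 7 symbols without repetition: 7 × 6 × 5 = 210.
Total: 7 × 210 = 1470.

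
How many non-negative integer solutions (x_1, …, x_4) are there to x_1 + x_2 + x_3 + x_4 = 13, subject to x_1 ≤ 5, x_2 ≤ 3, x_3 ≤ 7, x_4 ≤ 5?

92

Ignoring the caps, the number of non-negative solutions to x_1+…+x_4 = 13 is C(16,3) = 560.
Subtract solutions that violate a single cap (substitute x_i' = x_i − (cap_i+1)): x_1 ≥ 6 gives C(10,3) = 120; x_2 ≥ 4 gives C(12,3) = 220; x_3 ≥ 8 gives C(8,3) = 56; x_4 ≥ 6 gives C(10,3) = 120. Together 516.
Add back pairs where two caps are both exceeded: 20 + 0 + 4 + 4 + 20 + 0 = 48.
By inclusion–exclusion the count is 560 − 516 + 48 = 92.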